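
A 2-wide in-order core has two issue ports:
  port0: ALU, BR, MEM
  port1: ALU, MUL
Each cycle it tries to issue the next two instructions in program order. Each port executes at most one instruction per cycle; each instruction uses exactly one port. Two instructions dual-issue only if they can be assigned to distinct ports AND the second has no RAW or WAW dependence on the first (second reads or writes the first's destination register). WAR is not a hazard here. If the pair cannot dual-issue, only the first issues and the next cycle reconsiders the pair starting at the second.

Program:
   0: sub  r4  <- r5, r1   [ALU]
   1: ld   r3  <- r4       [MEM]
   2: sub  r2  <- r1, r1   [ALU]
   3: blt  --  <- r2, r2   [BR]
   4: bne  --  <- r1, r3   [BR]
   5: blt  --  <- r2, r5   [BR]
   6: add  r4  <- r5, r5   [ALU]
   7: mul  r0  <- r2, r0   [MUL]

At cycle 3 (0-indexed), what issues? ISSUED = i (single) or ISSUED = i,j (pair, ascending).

ISSUED = 4

0. sub.ALU @i0  | RAW r4
1. ld.MEM sub.ALU @i1/i2  | dual
2. blt.BR @i3  | no-port BR/BR
3. bne.BR @i4  | no-port BR/BR
4. blt.BR add.ALU @i5/i6  | dual
5. mul.MUL @i7  | tail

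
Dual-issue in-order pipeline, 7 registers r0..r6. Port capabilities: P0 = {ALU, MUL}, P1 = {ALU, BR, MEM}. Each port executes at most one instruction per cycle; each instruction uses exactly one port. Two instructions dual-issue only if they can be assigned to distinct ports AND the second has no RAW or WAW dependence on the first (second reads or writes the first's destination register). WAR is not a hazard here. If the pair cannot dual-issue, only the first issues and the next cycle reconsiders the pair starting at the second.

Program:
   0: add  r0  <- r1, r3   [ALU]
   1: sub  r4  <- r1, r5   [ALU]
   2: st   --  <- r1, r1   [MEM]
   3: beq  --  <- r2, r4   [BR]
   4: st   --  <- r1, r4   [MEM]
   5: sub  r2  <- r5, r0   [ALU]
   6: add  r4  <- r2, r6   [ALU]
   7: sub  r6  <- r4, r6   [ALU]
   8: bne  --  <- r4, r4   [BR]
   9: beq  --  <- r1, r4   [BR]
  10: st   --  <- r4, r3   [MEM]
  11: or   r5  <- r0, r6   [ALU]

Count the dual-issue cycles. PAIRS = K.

PAIRS = 4

  cy0 -> i0,i1 (add sub) pair
  cy1 -> i2 (st) no-port MEM/BR
  cy2 -> i3 (beq) no-port BR/MEM
  cy3 -> i4,i5 (st sub) pair
  cy4 -> i6 (add) RAW r4
  cy5 -> i7,i8 (sub bne) pair
  cy6 -> i9 (beq) no-port BR/MEM
  cy7 -> i10,i11 (st or) pair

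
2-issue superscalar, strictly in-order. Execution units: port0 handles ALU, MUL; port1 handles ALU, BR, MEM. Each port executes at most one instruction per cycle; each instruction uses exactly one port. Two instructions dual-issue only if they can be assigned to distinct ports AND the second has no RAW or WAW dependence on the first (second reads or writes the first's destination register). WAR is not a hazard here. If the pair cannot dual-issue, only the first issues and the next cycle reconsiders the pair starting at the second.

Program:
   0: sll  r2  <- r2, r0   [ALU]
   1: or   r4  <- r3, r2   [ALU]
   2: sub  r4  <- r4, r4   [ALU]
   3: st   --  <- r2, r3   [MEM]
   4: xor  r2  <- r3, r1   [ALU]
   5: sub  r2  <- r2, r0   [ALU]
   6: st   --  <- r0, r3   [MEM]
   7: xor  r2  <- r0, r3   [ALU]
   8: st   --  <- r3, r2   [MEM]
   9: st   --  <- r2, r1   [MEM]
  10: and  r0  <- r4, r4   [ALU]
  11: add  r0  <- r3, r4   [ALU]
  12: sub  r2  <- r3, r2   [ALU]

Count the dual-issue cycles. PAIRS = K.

PAIRS = 4

c0: i0 sll.ALU  RAW r2
c1: i1 or.ALU  RAW+WAW r4
c2: i2&i3 sub.ALU;st.MEM  pair
c3: i4 xor.ALU  RAW+WAW r2
c4: i5&i6 sub.ALU;st.MEM  pair
c5: i7 xor.ALU  RAW r2
c6: i8 st.MEM  no-port MEM/MEM
c7: i9&i10 st.MEM;and.ALU  pair
c8: i11&i12 add.ALU;sub.ALU  pair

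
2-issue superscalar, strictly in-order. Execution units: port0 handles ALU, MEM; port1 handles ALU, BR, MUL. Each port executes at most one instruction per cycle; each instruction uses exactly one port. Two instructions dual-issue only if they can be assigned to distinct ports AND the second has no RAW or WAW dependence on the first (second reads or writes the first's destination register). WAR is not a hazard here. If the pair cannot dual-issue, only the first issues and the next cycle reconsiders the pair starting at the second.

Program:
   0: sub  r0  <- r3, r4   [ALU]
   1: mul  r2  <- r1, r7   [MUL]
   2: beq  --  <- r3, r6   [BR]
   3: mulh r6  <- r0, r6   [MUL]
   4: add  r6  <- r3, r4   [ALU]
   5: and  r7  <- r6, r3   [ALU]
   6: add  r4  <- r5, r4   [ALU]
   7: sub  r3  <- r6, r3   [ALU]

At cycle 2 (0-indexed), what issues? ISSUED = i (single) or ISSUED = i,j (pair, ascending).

0. sub.ALU;mul.MUL @i0/i1  | pair
1. beq.BR @i2  | no-port BR/MUL
2. mulh.MUL @i3  | WAW r6
3. add.ALU @i4  | RAW r6
4. and.ALU;add.ALU @i5/i6  | pair
5. sub.ALU @i7  | tail

ISSUED = 3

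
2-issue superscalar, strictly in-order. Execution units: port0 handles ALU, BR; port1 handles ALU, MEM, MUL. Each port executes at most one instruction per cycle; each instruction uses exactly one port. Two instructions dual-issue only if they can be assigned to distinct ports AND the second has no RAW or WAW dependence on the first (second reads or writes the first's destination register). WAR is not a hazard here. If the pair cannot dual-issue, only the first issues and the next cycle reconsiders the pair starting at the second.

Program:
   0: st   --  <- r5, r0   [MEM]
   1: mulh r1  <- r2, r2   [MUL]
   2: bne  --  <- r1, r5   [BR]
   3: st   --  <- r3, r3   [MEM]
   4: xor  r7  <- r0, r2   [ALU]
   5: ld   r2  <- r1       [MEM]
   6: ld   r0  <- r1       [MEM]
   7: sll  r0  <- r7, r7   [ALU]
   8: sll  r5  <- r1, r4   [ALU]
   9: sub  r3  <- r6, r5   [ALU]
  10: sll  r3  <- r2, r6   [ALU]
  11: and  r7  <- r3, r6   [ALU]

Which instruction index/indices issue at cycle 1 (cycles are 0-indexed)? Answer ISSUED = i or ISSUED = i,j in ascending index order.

c0: i0 st.MEM  no-port MEM/MUL
c1: i1 mulh.MUL  RAW r1
c2: i2+i3 bne.BR+st.MEM  pair
c3: i4+i5 xor.ALU+ld.MEM  pair
c4: i6 ld.MEM  WAW r0
c5: i7+i8 sll.ALU+sll.ALU  pair
c6: i9 sub.ALU  WAW r3
c7: i10 sll.ALU  RAW r3
c8: i11 and.ALU  tail

ISSUED = 1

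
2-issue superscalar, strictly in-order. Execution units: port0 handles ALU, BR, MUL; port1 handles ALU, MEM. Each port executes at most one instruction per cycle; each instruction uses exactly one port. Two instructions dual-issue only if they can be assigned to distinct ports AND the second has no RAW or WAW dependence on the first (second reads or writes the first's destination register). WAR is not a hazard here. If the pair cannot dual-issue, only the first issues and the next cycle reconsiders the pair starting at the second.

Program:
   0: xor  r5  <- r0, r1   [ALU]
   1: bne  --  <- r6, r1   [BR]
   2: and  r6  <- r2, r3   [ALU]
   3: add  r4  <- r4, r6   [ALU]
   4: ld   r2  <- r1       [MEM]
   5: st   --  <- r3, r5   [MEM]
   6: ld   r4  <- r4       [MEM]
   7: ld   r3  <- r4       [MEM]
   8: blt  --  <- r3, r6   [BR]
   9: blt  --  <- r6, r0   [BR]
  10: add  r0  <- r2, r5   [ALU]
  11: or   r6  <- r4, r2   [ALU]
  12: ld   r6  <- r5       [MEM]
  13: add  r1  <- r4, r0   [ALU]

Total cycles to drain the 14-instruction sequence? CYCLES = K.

CYCLES = 10

#0 head=0: xor.ALU+bne.BR i0/i1 pair
#1 head=2: and.ALU i2 RAW r6
#2 head=3: add.ALU+ld.MEM i3/i4 pair
#3 head=5: st.MEM i5 no-port MEM/MEM
#4 head=6: ld.MEM i6 no-port MEM/MEM
#5 head=7: ld.MEM i7 RAW r3
#6 head=8: blt.BR i8 no-port BR/BR
#7 head=9: blt.BR+add.ALU i9/i10 pair
#8 head=11: or.ALU i11 WAW r6
#9 head=12: ld.MEM+add.ALU i12/i13 pair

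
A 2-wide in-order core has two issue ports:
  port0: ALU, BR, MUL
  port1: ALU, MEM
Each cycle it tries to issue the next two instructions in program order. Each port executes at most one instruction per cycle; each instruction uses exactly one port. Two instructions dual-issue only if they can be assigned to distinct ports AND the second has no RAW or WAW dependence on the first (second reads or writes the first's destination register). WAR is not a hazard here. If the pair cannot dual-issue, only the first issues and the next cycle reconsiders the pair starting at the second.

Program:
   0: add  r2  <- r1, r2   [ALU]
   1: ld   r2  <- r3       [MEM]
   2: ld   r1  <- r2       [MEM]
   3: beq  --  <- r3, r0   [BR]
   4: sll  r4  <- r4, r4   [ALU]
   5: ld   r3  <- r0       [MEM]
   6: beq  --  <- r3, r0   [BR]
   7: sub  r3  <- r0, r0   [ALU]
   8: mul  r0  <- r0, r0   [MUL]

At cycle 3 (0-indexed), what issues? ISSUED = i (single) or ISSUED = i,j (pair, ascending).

c0: i0 add.ALU  WAW r2
c1: i1 ld.MEM  no-port MEM/MEM
c2: i2&i3 ld.MEM;beq.BR  dual
c3: i4&i5 sll.ALU;ld.MEM  dual
c4: i6&i7 beq.BR;sub.ALU  dual
c5: i8 mul.MUL  tail

ISSUED = 4,5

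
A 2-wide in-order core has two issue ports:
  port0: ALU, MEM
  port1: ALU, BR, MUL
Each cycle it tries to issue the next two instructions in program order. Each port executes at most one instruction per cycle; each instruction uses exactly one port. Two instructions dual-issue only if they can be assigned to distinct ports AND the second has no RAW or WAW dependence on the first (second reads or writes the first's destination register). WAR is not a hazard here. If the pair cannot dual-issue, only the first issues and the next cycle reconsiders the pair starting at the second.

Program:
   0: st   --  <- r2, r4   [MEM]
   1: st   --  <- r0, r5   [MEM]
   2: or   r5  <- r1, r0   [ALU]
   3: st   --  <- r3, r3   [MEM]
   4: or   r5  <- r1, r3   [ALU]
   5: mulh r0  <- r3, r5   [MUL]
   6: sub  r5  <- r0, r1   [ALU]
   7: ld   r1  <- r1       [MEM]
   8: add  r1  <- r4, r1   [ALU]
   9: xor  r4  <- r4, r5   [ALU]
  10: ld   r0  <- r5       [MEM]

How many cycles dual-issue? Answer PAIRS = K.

PAIRS = 4

0. st @i0  | no-port MEM/MEM
1. st or @i1,i2  | pair
2. st or @i3,i4  | pair
3. mulh @i5  | RAW r0
4. sub ld @i6,i7  | pair
5. add xor @i8,i9  | pair
6. ld @i10  | tail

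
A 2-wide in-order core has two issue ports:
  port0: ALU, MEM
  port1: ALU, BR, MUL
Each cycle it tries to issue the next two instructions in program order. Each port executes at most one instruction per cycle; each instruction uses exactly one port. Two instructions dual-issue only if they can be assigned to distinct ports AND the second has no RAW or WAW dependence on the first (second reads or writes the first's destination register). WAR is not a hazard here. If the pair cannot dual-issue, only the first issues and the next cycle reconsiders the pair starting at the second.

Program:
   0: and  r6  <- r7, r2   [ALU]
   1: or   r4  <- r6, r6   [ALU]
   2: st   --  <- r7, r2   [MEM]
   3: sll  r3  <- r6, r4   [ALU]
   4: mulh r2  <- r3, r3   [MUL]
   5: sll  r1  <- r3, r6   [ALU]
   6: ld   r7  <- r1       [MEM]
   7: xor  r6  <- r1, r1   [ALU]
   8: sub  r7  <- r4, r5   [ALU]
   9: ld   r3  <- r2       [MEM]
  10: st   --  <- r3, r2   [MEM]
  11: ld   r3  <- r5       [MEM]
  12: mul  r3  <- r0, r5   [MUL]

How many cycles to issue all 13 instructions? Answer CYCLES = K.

  cy0 -> i0 (and) RAW r6
  cy1 -> i1/i2 (or+st) 2-wide
  cy2 -> i3 (sll) RAW r3
  cy3 -> i4/i5 (mulh+sll) 2-wide
  cy4 -> i6/i7 (ld+xor) 2-wide
  cy5 -> i8/i9 (sub+ld) 2-wide
  cy6 -> i10 (st) no-port MEM/MEM
  cy7 -> i11 (ld) WAW r3
  cy8 -> i12 (mul) tail

CYCLES = 9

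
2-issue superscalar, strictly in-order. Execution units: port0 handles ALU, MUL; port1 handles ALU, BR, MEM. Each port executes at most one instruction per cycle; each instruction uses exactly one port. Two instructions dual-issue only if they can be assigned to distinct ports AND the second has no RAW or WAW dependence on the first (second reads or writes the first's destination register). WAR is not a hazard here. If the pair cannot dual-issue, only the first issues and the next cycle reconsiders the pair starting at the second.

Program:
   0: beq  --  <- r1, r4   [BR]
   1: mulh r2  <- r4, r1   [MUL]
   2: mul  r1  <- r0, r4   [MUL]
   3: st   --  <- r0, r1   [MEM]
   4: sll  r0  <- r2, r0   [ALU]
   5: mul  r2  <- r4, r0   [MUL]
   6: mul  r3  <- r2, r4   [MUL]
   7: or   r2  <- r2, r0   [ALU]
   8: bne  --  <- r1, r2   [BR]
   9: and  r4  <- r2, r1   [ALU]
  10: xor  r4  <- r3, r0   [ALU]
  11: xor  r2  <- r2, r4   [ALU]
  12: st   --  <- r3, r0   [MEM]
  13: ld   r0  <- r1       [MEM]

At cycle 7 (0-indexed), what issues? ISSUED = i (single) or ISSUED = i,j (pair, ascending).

ISSUED = 11,12

0. beq/mulh @i0&i1  | 2-wide
1. mul @i2  | RAW r1
2. st/sll @i3&i4  | 2-wide
3. mul @i5  | no-port MUL/MUL
4. mul/or @i6&i7  | 2-wide
5. bne/and @i8&i9  | 2-wide
6. xor @i10  | RAW r4
7. xor/st @i11&i12  | 2-wide
8. ld @i13  | tail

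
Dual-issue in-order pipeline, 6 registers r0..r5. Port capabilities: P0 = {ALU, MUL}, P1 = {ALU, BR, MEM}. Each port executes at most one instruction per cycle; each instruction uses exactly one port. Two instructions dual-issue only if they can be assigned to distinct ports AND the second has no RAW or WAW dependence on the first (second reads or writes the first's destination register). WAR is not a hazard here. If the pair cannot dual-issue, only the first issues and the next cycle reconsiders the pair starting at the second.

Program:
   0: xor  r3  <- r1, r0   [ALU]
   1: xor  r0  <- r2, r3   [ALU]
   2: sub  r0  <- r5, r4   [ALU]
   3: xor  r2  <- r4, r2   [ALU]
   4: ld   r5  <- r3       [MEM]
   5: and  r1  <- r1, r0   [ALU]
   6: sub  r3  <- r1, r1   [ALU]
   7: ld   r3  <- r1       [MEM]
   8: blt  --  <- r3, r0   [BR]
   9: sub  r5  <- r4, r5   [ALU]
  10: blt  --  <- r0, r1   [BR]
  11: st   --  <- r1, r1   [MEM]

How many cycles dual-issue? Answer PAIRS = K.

t=0 i0:xor ; RAW r3
t=1 i1:xor ; WAW r0
t=2 i2&i3:sub+xor ; dual
t=3 i4&i5:ld+and ; dual
t=4 i6:sub ; WAW r3
t=5 i7:ld ; no-port MEM/BR
t=6 i8&i9:blt+sub ; dual
t=7 i10:blt ; no-port BR/MEM
t=8 i11:st ; tail

PAIRS = 3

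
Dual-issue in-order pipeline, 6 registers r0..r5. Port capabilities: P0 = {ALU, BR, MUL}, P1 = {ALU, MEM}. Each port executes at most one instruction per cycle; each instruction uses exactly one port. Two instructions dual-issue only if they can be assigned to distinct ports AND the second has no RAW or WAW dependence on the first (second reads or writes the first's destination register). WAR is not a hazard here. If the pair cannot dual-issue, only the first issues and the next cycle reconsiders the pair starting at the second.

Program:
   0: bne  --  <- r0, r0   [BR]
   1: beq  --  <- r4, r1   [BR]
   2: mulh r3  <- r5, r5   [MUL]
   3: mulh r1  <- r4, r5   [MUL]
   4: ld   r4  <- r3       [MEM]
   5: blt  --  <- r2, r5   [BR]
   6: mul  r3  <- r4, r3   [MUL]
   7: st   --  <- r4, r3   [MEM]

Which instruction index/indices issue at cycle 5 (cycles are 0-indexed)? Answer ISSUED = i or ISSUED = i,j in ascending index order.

[0] i0  bne  -- no-port BR/BR
[1] i1  beq  -- no-port BR/MUL
[2] i2  mulh  -- no-port MUL/MUL
[3] i3+i4  mulh ld  -- pair
[4] i5  blt  -- no-port BR/MUL
[5] i6  mul  -- RAW r3
[6] i7  st  -- tail

ISSUED = 6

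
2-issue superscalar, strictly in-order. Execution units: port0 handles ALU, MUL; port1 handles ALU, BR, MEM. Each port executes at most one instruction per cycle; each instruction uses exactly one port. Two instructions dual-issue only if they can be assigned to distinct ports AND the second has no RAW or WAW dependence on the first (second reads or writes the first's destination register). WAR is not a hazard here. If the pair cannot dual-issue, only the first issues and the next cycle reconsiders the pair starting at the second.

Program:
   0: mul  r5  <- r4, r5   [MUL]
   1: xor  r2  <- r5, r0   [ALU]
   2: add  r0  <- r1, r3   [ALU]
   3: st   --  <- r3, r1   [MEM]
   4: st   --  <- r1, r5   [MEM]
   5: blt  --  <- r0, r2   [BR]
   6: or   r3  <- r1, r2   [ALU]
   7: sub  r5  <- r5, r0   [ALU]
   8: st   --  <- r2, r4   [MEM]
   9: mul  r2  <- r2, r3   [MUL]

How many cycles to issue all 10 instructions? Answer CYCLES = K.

[0] i0  mul  -- RAW r5
[1] i1&i2  xor;add  -- dual
[2] i3  st  -- no-port MEM/MEM
[3] i4  st  -- no-port MEM/BR
[4] i5&i6  blt;or  -- dual
[5] i7&i8  sub;st  -- dual
[6] i9  mul  -- tail

CYCLES = 7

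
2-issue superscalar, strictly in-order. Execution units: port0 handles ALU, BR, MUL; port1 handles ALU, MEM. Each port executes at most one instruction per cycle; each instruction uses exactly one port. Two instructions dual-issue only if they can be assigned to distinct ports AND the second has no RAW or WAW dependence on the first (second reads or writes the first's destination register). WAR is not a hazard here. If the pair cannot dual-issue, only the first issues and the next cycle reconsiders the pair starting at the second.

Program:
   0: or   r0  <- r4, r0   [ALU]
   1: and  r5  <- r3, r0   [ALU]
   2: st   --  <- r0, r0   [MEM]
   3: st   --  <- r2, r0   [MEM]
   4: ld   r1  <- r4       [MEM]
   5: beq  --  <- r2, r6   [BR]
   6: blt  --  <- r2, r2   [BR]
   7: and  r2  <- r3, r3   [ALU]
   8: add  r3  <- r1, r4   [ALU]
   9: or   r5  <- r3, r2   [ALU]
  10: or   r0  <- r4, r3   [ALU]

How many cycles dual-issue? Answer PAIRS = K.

c0: i0 or  RAW r0
c1: i1,i2 and;st  dual
c2: i3 st  no-port MEM/MEM
c3: i4,i5 ld;beq  dual
c4: i6,i7 blt;and  dual
c5: i8 add  RAW r3
c6: i9,i10 or;or  dual

PAIRS = 4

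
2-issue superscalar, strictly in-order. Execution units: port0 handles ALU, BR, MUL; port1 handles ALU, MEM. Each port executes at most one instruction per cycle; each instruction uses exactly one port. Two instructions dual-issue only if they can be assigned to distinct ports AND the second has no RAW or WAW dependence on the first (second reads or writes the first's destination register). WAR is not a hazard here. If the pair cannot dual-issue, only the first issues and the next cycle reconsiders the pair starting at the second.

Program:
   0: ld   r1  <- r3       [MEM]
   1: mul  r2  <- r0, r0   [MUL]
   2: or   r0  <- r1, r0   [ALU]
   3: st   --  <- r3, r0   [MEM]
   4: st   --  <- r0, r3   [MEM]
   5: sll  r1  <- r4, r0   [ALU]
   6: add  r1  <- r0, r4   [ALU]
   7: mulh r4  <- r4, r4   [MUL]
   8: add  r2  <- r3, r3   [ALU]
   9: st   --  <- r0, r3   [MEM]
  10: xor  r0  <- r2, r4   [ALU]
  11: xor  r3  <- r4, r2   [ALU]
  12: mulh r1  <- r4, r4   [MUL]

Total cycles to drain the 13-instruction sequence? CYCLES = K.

CYCLES = 8

  cy0 -> i0,i1 (ld.MEM;mul.MUL) dual
  cy1 -> i2 (or.ALU) RAW r0
  cy2 -> i3 (st.MEM) no-port MEM/MEM
  cy3 -> i4,i5 (st.MEM;sll.ALU) dual
  cy4 -> i6,i7 (add.ALU;mulh.MUL) dual
  cy5 -> i8,i9 (add.ALU;st.MEM) dual
  cy6 -> i10,i11 (xor.ALU;xor.ALU) dual
  cy7 -> i12 (mulh.MUL) tail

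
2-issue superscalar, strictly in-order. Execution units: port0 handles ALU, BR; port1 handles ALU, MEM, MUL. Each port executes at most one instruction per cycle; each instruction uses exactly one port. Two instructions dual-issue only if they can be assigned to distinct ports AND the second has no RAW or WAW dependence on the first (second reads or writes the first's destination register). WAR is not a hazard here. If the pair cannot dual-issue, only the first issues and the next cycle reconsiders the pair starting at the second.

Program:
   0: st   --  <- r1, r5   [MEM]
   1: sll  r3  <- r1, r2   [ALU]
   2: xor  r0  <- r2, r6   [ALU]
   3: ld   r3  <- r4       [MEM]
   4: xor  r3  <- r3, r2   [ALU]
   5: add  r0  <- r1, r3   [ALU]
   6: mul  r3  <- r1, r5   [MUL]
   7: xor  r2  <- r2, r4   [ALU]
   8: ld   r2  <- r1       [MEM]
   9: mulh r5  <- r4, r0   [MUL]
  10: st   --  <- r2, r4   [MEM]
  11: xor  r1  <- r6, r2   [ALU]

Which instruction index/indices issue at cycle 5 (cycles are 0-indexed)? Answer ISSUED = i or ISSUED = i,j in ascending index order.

ISSUED = 8

[0] i0+i1  st.MEM;sll.ALU  -- 2-wide
[1] i2+i3  xor.ALU;ld.MEM  -- 2-wide
[2] i4  xor.ALU  -- RAW r3
[3] i5+i6  add.ALU;mul.MUL  -- 2-wide
[4] i7  xor.ALU  -- WAW r2
[5] i8  ld.MEM  -- no-port MEM/MUL
[6] i9  mulh.MUL  -- no-port MUL/MEM
[7] i10+i11  st.MEM;xor.ALU  -- 2-wide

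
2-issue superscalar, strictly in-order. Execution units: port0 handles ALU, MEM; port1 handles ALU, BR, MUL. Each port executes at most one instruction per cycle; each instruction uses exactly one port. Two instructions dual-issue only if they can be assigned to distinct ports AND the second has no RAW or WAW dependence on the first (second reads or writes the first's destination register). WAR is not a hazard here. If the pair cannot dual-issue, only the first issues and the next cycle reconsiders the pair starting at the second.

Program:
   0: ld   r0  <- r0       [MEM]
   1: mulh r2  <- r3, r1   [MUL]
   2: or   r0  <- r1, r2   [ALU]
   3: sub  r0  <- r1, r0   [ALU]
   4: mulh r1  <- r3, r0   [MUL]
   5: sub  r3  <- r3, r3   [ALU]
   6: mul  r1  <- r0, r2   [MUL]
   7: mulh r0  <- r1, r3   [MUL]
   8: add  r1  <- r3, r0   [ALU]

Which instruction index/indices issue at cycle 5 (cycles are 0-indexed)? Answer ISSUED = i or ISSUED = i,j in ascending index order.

ISSUED = 7

c0: i0&i1 ld.MEM/mulh.MUL  dual
c1: i2 or.ALU  RAW+WAW r0
c2: i3 sub.ALU  RAW r0
c3: i4&i5 mulh.MUL/sub.ALU  dual
c4: i6 mul.MUL  no-port MUL/MUL
c5: i7 mulh.MUL  RAW r0
c6: i8 add.ALU  tail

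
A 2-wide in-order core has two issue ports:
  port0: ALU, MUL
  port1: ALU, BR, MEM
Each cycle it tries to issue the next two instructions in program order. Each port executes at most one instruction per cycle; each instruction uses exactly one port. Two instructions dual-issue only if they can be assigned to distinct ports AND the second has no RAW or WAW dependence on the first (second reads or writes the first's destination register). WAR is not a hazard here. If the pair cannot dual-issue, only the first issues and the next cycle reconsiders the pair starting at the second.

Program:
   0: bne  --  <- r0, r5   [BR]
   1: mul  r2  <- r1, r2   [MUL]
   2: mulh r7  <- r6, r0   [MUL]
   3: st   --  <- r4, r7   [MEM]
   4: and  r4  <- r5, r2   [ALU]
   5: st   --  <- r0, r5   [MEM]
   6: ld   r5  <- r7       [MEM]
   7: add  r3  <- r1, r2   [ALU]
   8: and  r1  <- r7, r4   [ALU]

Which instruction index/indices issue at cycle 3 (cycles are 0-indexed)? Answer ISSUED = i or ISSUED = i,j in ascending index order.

ISSUED = 5

  cy0 -> i0&i1 (bne.BR/mul.MUL) pair
  cy1 -> i2 (mulh.MUL) RAW r7
  cy2 -> i3&i4 (st.MEM/and.ALU) pair
  cy3 -> i5 (st.MEM) no-port MEM/MEM
  cy4 -> i6&i7 (ld.MEM/add.ALU) pair
  cy5 -> i8 (and.ALU) tail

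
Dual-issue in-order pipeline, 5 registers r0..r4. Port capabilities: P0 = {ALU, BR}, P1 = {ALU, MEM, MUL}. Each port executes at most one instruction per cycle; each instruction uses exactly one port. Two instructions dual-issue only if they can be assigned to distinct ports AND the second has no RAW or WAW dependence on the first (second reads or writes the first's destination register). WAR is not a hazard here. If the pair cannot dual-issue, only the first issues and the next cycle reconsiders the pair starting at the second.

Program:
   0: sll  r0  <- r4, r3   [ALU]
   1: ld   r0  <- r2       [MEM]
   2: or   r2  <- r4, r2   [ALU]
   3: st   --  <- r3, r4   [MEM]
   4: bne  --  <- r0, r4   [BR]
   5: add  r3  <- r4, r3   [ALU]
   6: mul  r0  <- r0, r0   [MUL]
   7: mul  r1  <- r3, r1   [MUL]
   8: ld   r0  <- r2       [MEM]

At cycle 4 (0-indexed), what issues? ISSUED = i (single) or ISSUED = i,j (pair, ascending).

#0 head=0: sll.ALU i0 WAW r0
#1 head=1: ld.MEM+or.ALU i1,i2 2-wide
#2 head=3: st.MEM+bne.BR i3,i4 2-wide
#3 head=5: add.ALU+mul.MUL i5,i6 2-wide
#4 head=7: mul.MUL i7 no-port MUL/MEM
#5 head=8: ld.MEM i8 tail

ISSUED = 7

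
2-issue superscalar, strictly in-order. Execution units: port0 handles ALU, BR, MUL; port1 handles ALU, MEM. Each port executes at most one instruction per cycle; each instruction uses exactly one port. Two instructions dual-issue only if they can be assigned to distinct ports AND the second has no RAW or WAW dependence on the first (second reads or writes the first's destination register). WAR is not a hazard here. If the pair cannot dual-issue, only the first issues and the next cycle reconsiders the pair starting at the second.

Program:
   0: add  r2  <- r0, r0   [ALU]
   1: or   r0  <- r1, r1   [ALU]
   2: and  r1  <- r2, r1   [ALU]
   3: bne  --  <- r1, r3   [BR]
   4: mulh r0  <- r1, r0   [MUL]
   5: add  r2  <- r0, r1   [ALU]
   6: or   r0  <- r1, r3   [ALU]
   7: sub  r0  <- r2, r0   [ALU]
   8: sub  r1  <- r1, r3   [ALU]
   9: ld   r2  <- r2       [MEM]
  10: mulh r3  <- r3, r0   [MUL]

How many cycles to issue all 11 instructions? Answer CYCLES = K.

CYCLES = 7

  cy0 -> i0/i1 (add.ALU+or.ALU) 2-wide
  cy1 -> i2 (and.ALU) RAW r1
  cy2 -> i3 (bne.BR) no-port BR/MUL
  cy3 -> i4 (mulh.MUL) RAW r0
  cy4 -> i5/i6 (add.ALU+or.ALU) 2-wide
  cy5 -> i7/i8 (sub.ALU+sub.ALU) 2-wide
  cy6 -> i9/i10 (ld.MEM+mulh.MUL) 2-wide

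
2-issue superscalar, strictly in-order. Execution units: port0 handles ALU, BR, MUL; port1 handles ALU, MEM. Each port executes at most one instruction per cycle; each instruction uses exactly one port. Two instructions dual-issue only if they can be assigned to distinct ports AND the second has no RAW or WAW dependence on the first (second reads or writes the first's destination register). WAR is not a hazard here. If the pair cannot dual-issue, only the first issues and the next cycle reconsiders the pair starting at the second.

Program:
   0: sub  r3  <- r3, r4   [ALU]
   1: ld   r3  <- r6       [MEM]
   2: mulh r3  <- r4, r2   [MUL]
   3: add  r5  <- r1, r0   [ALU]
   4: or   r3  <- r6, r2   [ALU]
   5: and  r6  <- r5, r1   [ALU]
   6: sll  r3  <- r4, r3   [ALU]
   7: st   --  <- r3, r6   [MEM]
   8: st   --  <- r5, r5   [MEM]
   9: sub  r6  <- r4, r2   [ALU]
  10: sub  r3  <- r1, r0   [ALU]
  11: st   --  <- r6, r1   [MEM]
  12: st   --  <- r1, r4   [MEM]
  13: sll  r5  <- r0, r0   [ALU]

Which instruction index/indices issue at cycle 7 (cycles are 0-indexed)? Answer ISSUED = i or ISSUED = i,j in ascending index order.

#0 head=0: sub.ALU i0 WAW r3
#1 head=1: ld.MEM i1 WAW r3
#2 head=2: mulh.MUL+add.ALU i2,i3 2-wide
#3 head=4: or.ALU+and.ALU i4,i5 2-wide
#4 head=6: sll.ALU i6 RAW r3
#5 head=7: st.MEM i7 no-port MEM/MEM
#6 head=8: st.MEM+sub.ALU i8,i9 2-wide
#7 head=10: sub.ALU+st.MEM i10,i11 2-wide
#8 head=12: st.MEM+sll.ALU i12,i13 2-wide

ISSUED = 10,11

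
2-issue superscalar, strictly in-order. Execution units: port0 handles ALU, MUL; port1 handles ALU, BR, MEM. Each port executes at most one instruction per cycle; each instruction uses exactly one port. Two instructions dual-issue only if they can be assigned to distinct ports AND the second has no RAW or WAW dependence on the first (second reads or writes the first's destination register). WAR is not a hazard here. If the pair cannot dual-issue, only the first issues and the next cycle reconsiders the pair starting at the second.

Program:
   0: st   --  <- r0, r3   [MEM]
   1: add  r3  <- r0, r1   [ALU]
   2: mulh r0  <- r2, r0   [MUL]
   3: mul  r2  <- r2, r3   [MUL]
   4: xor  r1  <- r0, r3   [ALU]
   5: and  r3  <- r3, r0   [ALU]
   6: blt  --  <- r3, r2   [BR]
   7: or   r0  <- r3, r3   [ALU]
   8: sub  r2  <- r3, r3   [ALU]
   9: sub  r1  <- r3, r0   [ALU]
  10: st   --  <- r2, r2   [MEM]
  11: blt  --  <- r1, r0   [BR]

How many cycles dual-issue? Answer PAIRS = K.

PAIRS = 4

#0 head=0: st.MEM;add.ALU i0/i1 dual
#1 head=2: mulh.MUL i2 no-port MUL/MUL
#2 head=3: mul.MUL;xor.ALU i3/i4 dual
#3 head=5: and.ALU i5 RAW r3
#4 head=6: blt.BR;or.ALU i6/i7 dual
#5 head=8: sub.ALU;sub.ALU i8/i9 dual
#6 head=10: st.MEM i10 no-port MEM/BR
#7 head=11: blt.BR i11 tail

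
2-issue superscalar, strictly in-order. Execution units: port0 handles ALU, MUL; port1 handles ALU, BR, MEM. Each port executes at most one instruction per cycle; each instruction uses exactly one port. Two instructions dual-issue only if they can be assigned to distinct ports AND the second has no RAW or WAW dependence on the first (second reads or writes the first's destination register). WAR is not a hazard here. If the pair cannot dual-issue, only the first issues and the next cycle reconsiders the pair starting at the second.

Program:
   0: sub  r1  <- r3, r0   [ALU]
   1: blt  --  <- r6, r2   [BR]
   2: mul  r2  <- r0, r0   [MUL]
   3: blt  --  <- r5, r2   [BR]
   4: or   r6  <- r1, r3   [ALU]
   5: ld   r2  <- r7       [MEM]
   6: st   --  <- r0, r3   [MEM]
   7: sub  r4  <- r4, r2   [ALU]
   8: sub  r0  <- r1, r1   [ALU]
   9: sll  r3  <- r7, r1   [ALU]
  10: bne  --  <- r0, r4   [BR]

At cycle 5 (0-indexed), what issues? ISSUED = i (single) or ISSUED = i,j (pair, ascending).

ISSUED = 8,9

t=0 i0+i1:sub.ALU/blt.BR ; dual
t=1 i2:mul.MUL ; RAW r2
t=2 i3+i4:blt.BR/or.ALU ; dual
t=3 i5:ld.MEM ; no-port MEM/MEM
t=4 i6+i7:st.MEM/sub.ALU ; dual
t=5 i8+i9:sub.ALU/sll.ALU ; dual
t=6 i10:bne.BR ; tail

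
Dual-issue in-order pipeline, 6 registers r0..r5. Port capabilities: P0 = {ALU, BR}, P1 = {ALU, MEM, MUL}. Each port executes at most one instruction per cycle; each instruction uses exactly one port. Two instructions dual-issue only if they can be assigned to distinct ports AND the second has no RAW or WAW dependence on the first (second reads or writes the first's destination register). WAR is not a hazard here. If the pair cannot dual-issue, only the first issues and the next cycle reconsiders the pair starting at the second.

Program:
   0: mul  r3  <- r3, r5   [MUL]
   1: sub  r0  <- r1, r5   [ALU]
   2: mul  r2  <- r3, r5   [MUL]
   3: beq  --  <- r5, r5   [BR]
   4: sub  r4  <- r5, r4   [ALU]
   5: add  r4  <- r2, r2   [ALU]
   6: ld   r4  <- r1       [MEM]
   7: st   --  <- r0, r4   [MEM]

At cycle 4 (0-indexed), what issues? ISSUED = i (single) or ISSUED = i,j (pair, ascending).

ISSUED = 6

  cy0 -> i0/i1 (mul.MUL;sub.ALU) pair
  cy1 -> i2/i3 (mul.MUL;beq.BR) pair
  cy2 -> i4 (sub.ALU) WAW r4
  cy3 -> i5 (add.ALU) WAW r4
  cy4 -> i6 (ld.MEM) no-port MEM/MEM
  cy5 -> i7 (st.MEM) tail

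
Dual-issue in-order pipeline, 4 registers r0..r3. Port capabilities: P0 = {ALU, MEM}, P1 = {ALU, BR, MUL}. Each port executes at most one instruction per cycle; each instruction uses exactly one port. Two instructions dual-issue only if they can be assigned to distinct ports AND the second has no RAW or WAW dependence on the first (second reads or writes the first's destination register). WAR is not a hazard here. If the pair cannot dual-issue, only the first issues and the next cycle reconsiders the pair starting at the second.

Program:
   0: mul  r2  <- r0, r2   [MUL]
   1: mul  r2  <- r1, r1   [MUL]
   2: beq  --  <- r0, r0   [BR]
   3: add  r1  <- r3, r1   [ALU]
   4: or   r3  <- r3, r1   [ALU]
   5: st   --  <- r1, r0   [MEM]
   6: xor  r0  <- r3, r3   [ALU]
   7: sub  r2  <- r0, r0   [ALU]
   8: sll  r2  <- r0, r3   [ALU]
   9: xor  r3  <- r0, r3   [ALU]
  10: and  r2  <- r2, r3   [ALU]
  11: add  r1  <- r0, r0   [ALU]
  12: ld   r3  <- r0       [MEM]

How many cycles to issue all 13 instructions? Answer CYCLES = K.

CYCLES = 9

c0: i0 mul.MUL  no-port MUL/MUL
c1: i1 mul.MUL  no-port MUL/BR
c2: i2/i3 beq.BR;add.ALU  dual
c3: i4/i5 or.ALU;st.MEM  dual
c4: i6 xor.ALU  RAW r0
c5: i7 sub.ALU  WAW r2
c6: i8/i9 sll.ALU;xor.ALU  dual
c7: i10/i11 and.ALU;add.ALU  dual
c8: i12 ld.MEM  tail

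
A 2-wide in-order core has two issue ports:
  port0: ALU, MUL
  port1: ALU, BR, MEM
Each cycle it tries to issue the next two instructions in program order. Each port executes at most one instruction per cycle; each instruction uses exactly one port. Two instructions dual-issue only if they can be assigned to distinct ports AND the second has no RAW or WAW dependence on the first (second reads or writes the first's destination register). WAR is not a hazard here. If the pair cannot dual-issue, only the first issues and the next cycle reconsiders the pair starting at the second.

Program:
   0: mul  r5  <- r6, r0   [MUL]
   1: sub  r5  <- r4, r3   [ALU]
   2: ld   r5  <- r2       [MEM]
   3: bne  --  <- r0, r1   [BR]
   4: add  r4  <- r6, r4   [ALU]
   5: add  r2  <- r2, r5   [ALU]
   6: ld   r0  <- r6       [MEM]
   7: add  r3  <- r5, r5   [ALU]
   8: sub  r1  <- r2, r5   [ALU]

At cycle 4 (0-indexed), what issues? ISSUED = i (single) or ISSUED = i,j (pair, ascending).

ISSUED = 5,6

[0] i0  mul  -- WAW r5
[1] i1  sub  -- WAW r5
[2] i2  ld  -- no-port MEM/BR
[3] i3&i4  bne/add  -- 2-wide
[4] i5&i6  add/ld  -- 2-wide
[5] i7&i8  add/sub  -- 2-wide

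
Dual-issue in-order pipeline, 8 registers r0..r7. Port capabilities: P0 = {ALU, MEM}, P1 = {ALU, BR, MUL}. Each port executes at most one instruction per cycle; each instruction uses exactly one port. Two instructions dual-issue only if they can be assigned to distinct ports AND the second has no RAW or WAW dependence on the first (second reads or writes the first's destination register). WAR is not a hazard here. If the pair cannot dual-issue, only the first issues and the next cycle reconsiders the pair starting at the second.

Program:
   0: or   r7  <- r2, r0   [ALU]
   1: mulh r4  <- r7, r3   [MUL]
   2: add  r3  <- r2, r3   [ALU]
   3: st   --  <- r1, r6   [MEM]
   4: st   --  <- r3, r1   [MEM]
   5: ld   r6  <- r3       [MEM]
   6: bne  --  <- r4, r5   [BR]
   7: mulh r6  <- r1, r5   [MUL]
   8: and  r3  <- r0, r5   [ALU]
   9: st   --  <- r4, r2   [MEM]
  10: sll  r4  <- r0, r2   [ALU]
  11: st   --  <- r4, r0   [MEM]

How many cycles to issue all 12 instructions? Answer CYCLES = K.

CYCLES = 8

  cy0 -> i0 (or.ALU) RAW r7
  cy1 -> i1+i2 (mulh.MUL add.ALU) pair
  cy2 -> i3 (st.MEM) no-port MEM/MEM
  cy3 -> i4 (st.MEM) no-port MEM/MEM
  cy4 -> i5+i6 (ld.MEM bne.BR) pair
  cy5 -> i7+i8 (mulh.MUL and.ALU) pair
  cy6 -> i9+i10 (st.MEM sll.ALU) pair
  cy7 -> i11 (st.MEM) tail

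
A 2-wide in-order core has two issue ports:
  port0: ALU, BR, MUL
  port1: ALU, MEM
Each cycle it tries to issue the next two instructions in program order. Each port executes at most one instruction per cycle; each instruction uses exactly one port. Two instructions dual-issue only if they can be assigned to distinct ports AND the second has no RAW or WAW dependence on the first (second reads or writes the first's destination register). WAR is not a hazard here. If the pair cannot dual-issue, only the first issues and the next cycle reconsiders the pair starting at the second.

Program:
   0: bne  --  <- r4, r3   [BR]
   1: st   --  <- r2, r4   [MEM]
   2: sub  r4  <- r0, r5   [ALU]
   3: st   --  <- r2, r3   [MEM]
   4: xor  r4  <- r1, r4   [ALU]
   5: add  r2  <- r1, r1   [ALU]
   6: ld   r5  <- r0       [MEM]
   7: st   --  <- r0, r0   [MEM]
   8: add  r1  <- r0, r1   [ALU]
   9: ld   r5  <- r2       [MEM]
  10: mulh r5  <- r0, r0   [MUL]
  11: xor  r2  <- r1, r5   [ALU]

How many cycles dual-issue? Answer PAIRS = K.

t=0 i0,i1:bne.BR/st.MEM ; 2-wide
t=1 i2,i3:sub.ALU/st.MEM ; 2-wide
t=2 i4,i5:xor.ALU/add.ALU ; 2-wide
t=3 i6:ld.MEM ; no-port MEM/MEM
t=4 i7,i8:st.MEM/add.ALU ; 2-wide
t=5 i9:ld.MEM ; WAW r5
t=6 i10:mulh.MUL ; RAW r5
t=7 i11:xor.ALU ; tail

PAIRS = 4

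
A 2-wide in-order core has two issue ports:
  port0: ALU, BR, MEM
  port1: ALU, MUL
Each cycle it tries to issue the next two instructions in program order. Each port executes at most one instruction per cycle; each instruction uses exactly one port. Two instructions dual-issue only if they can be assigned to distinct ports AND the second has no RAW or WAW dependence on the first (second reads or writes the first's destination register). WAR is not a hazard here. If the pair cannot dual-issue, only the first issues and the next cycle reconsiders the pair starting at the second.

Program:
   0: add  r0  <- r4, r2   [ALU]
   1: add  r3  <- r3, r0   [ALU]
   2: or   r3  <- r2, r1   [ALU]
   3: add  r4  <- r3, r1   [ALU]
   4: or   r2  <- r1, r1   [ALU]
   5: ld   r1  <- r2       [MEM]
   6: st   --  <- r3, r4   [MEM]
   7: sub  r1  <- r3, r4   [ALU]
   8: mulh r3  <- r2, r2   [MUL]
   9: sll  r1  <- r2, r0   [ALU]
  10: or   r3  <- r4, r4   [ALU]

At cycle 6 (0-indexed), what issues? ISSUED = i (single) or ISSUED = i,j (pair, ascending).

0. add @i0  | RAW r0
1. add @i1  | WAW r3
2. or @i2  | RAW r3
3. add+or @i3&i4  | pair
4. ld @i5  | no-port MEM/MEM
5. st+sub @i6&i7  | pair
6. mulh+sll @i8&i9  | pair
7. or @i10  | tail

ISSUED = 8,9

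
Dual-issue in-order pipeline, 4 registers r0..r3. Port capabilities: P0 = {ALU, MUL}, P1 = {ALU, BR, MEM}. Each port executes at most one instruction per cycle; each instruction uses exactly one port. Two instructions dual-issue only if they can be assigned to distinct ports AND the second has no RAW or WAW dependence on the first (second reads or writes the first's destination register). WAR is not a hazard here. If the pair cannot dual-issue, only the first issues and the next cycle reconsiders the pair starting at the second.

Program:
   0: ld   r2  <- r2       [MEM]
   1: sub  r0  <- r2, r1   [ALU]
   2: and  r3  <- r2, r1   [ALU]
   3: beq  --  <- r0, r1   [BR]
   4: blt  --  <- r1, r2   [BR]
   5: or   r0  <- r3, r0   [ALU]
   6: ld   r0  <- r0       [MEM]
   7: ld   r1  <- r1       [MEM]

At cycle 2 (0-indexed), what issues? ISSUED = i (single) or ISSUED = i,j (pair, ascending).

0. ld.MEM @i0  | RAW r2
1. sub.ALU/and.ALU @i1&i2  | pair
2. beq.BR @i3  | no-port BR/BR
3. blt.BR/or.ALU @i4&i5  | pair
4. ld.MEM @i6  | no-port MEM/MEM
5. ld.MEM @i7  | tail

ISSUED = 3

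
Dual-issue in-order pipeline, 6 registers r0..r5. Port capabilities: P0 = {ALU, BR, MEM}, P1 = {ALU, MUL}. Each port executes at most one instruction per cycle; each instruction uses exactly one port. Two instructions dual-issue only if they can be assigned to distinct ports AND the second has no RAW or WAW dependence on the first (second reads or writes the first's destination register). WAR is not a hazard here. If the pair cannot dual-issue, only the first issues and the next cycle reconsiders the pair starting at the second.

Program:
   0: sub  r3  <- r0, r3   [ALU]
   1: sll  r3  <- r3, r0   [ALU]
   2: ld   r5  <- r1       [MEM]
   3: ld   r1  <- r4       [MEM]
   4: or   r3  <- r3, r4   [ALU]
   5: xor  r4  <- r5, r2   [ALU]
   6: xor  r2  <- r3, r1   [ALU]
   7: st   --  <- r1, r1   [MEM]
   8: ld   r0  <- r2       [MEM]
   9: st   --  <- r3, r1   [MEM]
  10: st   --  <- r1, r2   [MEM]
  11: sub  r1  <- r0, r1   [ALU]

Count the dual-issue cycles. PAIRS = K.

PAIRS = 4

  cy0 -> i0 (sub.ALU) RAW+WAW r3
  cy1 -> i1+i2 (sll.ALU/ld.MEM) dual
  cy2 -> i3+i4 (ld.MEM/or.ALU) dual
  cy3 -> i5+i6 (xor.ALU/xor.ALU) dual
  cy4 -> i7 (st.MEM) no-port MEM/MEM
  cy5 -> i8 (ld.MEM) no-port MEM/MEM
  cy6 -> i9 (st.MEM) no-port MEM/MEM
  cy7 -> i10+i11 (st.MEM/sub.ALU) dual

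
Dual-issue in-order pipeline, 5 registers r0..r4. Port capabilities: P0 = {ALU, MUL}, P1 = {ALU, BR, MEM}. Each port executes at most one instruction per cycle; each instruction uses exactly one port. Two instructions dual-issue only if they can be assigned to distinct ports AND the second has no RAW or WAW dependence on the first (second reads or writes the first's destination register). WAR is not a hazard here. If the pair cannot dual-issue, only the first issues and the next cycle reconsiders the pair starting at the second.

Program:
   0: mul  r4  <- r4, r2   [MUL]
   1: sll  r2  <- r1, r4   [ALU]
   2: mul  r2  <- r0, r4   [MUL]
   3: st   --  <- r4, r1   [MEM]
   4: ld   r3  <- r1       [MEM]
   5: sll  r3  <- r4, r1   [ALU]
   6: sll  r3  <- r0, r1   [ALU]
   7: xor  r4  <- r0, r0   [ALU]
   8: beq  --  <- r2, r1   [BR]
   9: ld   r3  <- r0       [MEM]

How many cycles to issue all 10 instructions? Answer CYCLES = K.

0. mul @i0  | RAW r4
1. sll @i1  | WAW r2
2. mul/st @i2,i3  | 2-wide
3. ld @i4  | WAW r3
4. sll @i5  | WAW r3
5. sll/xor @i6,i7  | 2-wide
6. beq @i8  | no-port BR/MEM
7. ld @i9  | tail

CYCLES = 8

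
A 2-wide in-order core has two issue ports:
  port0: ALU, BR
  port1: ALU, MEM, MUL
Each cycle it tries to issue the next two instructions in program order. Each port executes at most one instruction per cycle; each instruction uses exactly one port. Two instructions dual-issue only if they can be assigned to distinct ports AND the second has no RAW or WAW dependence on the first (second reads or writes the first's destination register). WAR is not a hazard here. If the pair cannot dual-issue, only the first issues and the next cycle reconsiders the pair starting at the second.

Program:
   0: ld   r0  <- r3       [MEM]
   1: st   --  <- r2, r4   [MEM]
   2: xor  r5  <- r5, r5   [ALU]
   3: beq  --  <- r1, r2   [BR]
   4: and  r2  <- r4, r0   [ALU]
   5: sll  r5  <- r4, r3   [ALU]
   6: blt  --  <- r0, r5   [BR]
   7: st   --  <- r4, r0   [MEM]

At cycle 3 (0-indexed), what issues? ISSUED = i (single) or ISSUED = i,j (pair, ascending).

0. ld @i0  | no-port MEM/MEM
1. st xor @i1+i2  | 2-wide
2. beq and @i3+i4  | 2-wide
3. sll @i5  | RAW r5
4. blt st @i6+i7  | 2-wide

ISSUED = 5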